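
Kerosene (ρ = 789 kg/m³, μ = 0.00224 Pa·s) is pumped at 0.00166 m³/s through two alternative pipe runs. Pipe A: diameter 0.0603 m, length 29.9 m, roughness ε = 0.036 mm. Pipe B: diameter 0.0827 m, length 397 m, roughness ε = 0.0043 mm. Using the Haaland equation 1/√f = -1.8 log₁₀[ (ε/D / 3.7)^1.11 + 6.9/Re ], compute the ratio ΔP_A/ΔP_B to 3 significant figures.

Pipe A: V = Q/A = 0.00166/0.002856 = 0.5813 m/s; Re = 1.235e+04; ε/D = 0.000597; Haaland → f = 0.03001; ΔP_A = f(L/D)(ρV²/2) = 1983 Pa.
Pipe B: V = Q/A = 0.00166/0.005372 = 0.309 m/s; Re = 9002; ε/D = 5.2e-05; Haaland → f = 0.03185; ΔP_B = f(L/D)(ρV²/2) = 5760 Pa.
ΔP_A/ΔP_B = 1983/5760 = 0.344.

ΔP_A/ΔP_B ≈ 0.344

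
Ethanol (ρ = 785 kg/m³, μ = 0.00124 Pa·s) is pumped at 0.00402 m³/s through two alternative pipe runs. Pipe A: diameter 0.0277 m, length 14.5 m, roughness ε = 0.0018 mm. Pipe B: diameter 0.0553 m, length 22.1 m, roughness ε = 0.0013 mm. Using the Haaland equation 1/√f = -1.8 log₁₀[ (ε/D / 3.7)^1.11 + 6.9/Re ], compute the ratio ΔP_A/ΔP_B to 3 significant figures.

ΔP_A/ΔP_B ≈ 18.2

Pipe A: V = Q/A = 0.00402/0.0006026 = 6.671 m/s; Re = 1.17e+05; ε/D = 6.5e-05; Haaland → f = 0.01756; ΔP_A = f(L/D)(ρV²/2) = 1.606e+05 Pa.
Pipe B: V = Q/A = 0.00402/0.002402 = 1.674 m/s; Re = 5.859e+04; ε/D = 2.35e-05; Haaland → f = 0.02006; ΔP_B = f(L/D)(ρV²/2) = 8813 Pa.
ΔP_A/ΔP_B = 1.606e+05/8813 = 18.2.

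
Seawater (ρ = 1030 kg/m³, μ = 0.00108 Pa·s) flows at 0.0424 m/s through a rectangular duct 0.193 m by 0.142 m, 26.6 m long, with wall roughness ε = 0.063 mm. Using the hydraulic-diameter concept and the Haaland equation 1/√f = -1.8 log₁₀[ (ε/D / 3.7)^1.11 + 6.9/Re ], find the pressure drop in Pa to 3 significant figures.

ΔP ≈ 5.28 Pa

Hydraulic diameter D_h = 4A/P = 4·(0.193·0.142)/(2·(0.193+0.142)) = 0.1096/0.67 = 0.1636 m.
Re = ρVD_h/μ = 1030·0.0424·0.1636/0.00108 = 6616.
ε/D_h = 6.3e-05/0.1636 = 0.000385; Haaland gives 1/√f = -1.8 log₁₀[3.8e-05+0.00104] = 5.339, so f = 0.03508.
ΔP = f(L/D_h)(ρV²/2) = 0.03508·26.6/0.1636·0.9258 = 5.28 Pa.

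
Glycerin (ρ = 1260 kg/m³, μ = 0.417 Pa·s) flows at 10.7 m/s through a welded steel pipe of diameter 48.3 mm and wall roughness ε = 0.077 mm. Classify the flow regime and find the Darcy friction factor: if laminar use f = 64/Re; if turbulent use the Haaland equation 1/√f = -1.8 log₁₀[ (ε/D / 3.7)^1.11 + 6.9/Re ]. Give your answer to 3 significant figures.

Re = ρVD/μ = 1260·10.7·0.0483/0.417 = 1562.
Re < 2300 → laminar, so f = 64/Re = 0.04098 (roughness is irrelevant in laminar flow).

f ≈ 0.0410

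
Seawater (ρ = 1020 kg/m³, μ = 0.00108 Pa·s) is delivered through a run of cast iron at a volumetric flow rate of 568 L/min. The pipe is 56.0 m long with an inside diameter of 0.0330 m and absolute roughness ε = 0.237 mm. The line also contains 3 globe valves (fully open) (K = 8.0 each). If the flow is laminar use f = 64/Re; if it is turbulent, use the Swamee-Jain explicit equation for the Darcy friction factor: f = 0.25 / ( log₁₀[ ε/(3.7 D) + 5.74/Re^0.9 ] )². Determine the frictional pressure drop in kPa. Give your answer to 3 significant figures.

Q = 568 L/min = 568/60000 = 0.009467 m³/s.
Cross-sectional area A = πD²/4 = π(0.033)²/4 = 0.0008553 m²; mean velocity V = Q/A = 0.009467/0.0008553 = 11.07 m/s.
Reynolds number Re = ρVD/μ = 1020 · 11.07 · 0.033 / 0.00108 = 3.45e+05.
Re > 4000 → turbulent. Relative roughness ε/D = 0.000237/0.033 = 0.00718. Swamee-Jain: f = 0.25/(log₁₀[0.00718/3.7 + 5.74/3.45e+05^0.9])² = 0.25/(log₁₀[0.00194 + 5.96e-05])² = 0.25/(-2.699)² = 0.03432.
Total minor-loss coefficient ΣK = 3·8 = 24.
ΔP = [f·L/D + ΣK]·(ρV²/2) = [0.03432·56/0.033 + 24]·(1020·11.07²/2) = [58.25 + 24]·6.248e+04 = 5.139e+06 Pa.
ΔP = 5.139e+06 Pa = 5140 kPa.

ΔP ≈ 5140 kPa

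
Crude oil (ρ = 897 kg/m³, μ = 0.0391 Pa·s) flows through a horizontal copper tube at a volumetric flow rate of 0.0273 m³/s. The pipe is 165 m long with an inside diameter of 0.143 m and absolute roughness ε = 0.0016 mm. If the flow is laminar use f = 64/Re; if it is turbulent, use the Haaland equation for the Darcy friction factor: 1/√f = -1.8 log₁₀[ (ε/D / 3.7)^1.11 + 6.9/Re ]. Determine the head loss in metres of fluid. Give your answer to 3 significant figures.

Cross-sectional area A = πD²/4 = π(0.143)²/4 = 0.01606 m²; mean velocity V = Q/A = 0.0273/0.01606 = 1.7 m/s.
Reynolds number Re = ρVD/μ = 897 · 1.7 · 0.143 / 0.0391 = 5576.
Re > 4000 → turbulent. Relative roughness ε/D = 1.6e-06/0.143 = 1.12e-05. Haaland: 1/√f = -1.8 log₁₀[(1.12e-05/3.7)^1.11 + 6.9/5576] = -1.8 log₁₀[7.47e-07 + 0.00124] = 5.233, so f = 0.03652.
Darcy-Weisbach: ΔP = f(L/D)(ρV²/2) = 0.03652·(165/0.143)·(897·1.7²/2) = 0.03652·1154·1296 = 5.46e+04 Pa.
Head loss h_f = ΔP/(ρg) = 5.46e+04/(897·9.81) = 6.21 m.

h_f ≈ 6.21 m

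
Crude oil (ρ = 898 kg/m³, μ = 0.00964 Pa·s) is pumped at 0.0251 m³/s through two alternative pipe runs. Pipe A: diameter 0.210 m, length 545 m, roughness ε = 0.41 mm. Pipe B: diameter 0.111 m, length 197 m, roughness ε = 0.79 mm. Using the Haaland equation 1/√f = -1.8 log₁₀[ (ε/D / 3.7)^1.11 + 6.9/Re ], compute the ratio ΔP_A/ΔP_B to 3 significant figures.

ΔP_A/ΔP_B ≈ 0.0979

Pipe A: V = Q/A = 0.0251/0.03464 = 0.7247 m/s; Re = 1.418e+04; ε/D = 0.00195; Haaland → f = 0.03121; ΔP_A = f(L/D)(ρV²/2) = 1.91e+04 Pa.
Pipe B: V = Q/A = 0.0251/0.009677 = 2.594 m/s; Re = 2.682e+04; ε/D = 0.00712; Haaland → f = 0.03639; ΔP_B = f(L/D)(ρV²/2) = 1.951e+05 Pa.
ΔP_A/ΔP_B = 1.91e+04/1.951e+05 = 0.0979.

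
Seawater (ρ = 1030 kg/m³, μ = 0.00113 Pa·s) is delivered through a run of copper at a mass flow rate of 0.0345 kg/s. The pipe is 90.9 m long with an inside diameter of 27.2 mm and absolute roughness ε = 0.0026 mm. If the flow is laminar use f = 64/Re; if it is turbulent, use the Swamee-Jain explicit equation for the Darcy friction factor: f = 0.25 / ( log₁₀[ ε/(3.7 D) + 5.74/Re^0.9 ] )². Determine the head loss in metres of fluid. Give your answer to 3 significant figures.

h_f ≈ 0.0253 m

A = πD²/4 = π(0.0272)²/4 = 0.0005811 m²; mean velocity V = ṁ/(ρA) = 0.0345/(1030 · 0.0005811) = 0.05764 m/s.
Reynolds number Re = ρVD/μ = 1030 · 0.05764 · 0.0272 / 0.00113 = 1429.
Re < 2300 → laminar flow, so f = 64/Re = 64/1429 = 0.04478 (the turbulent correlation is not needed).
Darcy-Weisbach: ΔP = f(L/D)(ρV²/2) = 0.04478·(90.9/0.0272)·(1030·0.05764²/2) = 0.04478·3342·1.711 = 256.1 Pa.
Head loss h_f = ΔP/(ρg) = 256.1/(1030·9.81) = 0.0253 m.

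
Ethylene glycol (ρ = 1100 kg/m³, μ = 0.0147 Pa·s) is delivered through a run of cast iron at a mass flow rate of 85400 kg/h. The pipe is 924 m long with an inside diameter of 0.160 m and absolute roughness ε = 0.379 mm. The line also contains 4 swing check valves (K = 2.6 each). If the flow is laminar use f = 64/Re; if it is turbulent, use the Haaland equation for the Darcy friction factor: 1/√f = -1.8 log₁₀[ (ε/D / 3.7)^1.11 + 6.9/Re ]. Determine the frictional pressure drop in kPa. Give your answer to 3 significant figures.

ṁ = 85400 kg/h = 85400/3600 = 23.72 kg/s.
A = πD²/4 = π(0.16)²/4 = 0.02011 m²; mean velocity V = ṁ/(ρA) = 23.72/(1100 · 0.02011) = 1.073 m/s.
Reynolds number Re = ρVD/μ = 1100 · 1.073 · 0.16 / 0.0147 = 1.284e+04.
Re > 4000 → turbulent. Relative roughness ε/D = 0.000379/0.16 = 0.00237. Haaland: 1/√f = -1.8 log₁₀[(0.00237/3.7)^1.11 + 6.9/1.284e+04] = -1.8 log₁₀[0.000285 + 0.000537] = 5.553, so f = 0.03243.
Total minor-loss coefficient ΣK = 4·2.6 = 10.4.
ΔP = [f·L/D + ΣK]·(ρV²/2) = [0.03243·924/0.16 + 10.4]·(1100·1.073²/2) = [187.3 + 10.4]·632.7 = 1.251e+05 Pa.
ΔP = 1.251e+05 Pa = 125 kPa.

ΔP ≈ 125 kPa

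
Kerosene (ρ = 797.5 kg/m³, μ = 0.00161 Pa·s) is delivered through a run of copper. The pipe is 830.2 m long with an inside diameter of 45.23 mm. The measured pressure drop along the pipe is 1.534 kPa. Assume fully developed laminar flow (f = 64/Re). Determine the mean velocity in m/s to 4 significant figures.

For laminar flow, f = 64/Re with Re = ρVD/μ, so Darcy-Weisbach reduces to ΔP = 32μLV/D². Solving for V: V = ΔP·D²/(32μL) = 1534·(0.04523)²/(32·0.00161·830.2) = 0.07337 m/s.
Check: Re = ρVD/μ = 797.5·0.07337·0.04523/0.00161 = 1644 < 2300, so the laminar assumption holds.

V ≈ 0.07337 m/s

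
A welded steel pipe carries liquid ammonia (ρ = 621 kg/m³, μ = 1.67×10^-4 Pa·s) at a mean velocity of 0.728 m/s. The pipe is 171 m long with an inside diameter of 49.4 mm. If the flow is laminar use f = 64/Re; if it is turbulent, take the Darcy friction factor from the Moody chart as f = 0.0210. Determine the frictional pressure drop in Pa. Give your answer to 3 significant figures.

ΔP ≈ 12000 Pa

Reynolds number Re = ρVD/μ = 621 · 0.728 · 0.0494 / 0.000167 = 1.337e+05.
Re > 4000 → turbulent; use the Moody-chart value f = 0.0210.
Darcy-Weisbach: ΔP = f(L/D)(ρV²/2) = 0.021·(171/0.0494)·(621·0.728²/2) = 0.021·3462·164.6 = 1.196e+04 Pa.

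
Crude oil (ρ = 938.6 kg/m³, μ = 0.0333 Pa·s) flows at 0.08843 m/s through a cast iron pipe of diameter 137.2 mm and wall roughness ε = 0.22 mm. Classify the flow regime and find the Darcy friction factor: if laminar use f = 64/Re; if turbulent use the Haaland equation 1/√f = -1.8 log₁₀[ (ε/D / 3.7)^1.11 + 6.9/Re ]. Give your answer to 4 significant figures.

Re = ρVD/μ = 938.6·0.08843·0.1372/0.0333 = 342.
Re < 2300 → laminar, so f = 64/Re = 0.1872 (roughness is irrelevant in laminar flow).

f ≈ 0.1872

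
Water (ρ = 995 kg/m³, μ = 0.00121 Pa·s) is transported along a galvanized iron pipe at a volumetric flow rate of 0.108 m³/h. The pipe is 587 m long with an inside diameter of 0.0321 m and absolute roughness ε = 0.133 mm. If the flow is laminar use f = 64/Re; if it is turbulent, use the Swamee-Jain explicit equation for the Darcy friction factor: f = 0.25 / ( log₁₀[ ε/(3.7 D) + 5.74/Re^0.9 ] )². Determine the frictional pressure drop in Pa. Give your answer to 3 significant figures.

Q = 0.108 m³/h = 0.108/3600 = 3e-05 m³/s.
Cross-sectional area A = πD²/4 = π(0.0321)²/4 = 0.0008093 m²; mean velocity V = Q/A = 3e-05/0.0008093 = 0.03707 m/s.
Reynolds number Re = ρVD/μ = 995 · 0.03707 · 0.0321 / 0.00121 = 978.5.
Re < 2300 → laminar flow, so f = 64/Re = 64/978.5 = 0.06541 (the turbulent correlation is not needed).
Darcy-Weisbach: ΔP = f(L/D)(ρV²/2) = 0.06541·(587/0.0321)·(995·0.03707²/2) = 0.06541·1.829e+04·0.6837 = 817.7 Pa.

ΔP ≈ 818 Pa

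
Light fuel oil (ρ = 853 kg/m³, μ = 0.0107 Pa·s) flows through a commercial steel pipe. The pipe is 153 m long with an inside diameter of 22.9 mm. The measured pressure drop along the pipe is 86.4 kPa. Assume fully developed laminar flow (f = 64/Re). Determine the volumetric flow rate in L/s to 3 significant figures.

For laminar flow, f = 64/Re with Re = ρVD/μ, so Darcy-Weisbach reduces to ΔP = 32μLV/D². Solving for V: V = ΔP·D²/(32μL) = 8.64e+04·(0.0229)²/(32·0.0107·153) = 0.8649 m/s.
Check: Re = ρVD/μ = 853·0.8649·0.0229/0.0107 = 1579 < 2300, so the laminar assumption holds.
Q = V·A = 0.8649·(π/4·0.0229²) = 0.0003562 m³/s = 0.356 L/s.

Q ≈ 0.356 L/s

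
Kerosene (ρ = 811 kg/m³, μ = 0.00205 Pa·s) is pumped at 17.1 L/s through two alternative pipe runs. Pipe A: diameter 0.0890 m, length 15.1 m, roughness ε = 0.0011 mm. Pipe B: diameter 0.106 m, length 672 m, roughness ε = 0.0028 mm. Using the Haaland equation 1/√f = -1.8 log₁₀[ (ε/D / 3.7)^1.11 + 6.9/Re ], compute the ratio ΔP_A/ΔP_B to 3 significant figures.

Pipe A: V = Q/A = 0.0171/0.006221 = 2.749 m/s; Re = 9.678e+04; ε/D = 1.24e-05; Haaland → f = 0.01799; ΔP_A = f(L/D)(ρV²/2) = 9352 Pa.
Pipe B: V = Q/A = 0.0171/0.008825 = 1.938 m/s; Re = 8.126e+04; ε/D = 2.64e-05; Haaland → f = 0.01871; ΔP_B = f(L/D)(ρV²/2) = 1.806e+05 Pa.
ΔP_A/ΔP_B = 9352/1.806e+05 = 0.0518.

ΔP_A/ΔP_B ≈ 0.0518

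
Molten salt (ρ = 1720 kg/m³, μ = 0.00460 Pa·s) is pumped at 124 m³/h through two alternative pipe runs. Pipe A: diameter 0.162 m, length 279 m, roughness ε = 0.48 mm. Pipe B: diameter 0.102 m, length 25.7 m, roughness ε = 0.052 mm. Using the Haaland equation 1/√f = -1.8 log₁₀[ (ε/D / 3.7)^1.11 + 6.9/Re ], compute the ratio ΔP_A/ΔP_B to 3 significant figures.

ΔP_A/ΔP_B ≈ 1.54

Pipe A: V = Q/A = 0.03444/0.02061 = 1.671 m/s; Re = 1.012e+05; ε/D = 0.00296; Haaland → f = 0.02729; ΔP_A = f(L/D)(ρV²/2) = 1.129e+05 Pa.
Pipe B: V = Q/A = 0.03444/0.008171 = 4.215 m/s; Re = 1.608e+05; ε/D = 0.00051; Haaland → f = 0.01907; ΔP_B = f(L/D)(ρV²/2) = 7.341e+04 Pa.
ΔP_A/ΔP_B = 1.129e+05/7.341e+04 = 1.54.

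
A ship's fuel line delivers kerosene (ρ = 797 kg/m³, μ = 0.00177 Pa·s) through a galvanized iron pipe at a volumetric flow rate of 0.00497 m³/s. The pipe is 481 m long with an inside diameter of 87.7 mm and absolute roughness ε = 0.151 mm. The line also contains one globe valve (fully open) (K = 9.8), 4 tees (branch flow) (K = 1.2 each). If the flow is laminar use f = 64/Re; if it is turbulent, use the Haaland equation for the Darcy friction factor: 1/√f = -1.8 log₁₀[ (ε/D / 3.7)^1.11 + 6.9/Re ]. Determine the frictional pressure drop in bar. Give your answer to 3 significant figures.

ΔP ≈ 0.438 bar

Cross-sectional area A = πD²/4 = π(0.0877)²/4 = 0.006041 m²; mean velocity V = Q/A = 0.00497/0.006041 = 0.8227 m/s.
Reynolds number Re = ρVD/μ = 797 · 0.8227 · 0.0877 / 0.00177 = 3.249e+04.
Re > 4000 → turbulent. Relative roughness ε/D = 0.000151/0.0877 = 0.00172. Haaland: 1/√f = -1.8 log₁₀[(0.00172/3.7)^1.11 + 6.9/3.249e+04] = -1.8 log₁₀[0.0002 + 0.000212] = 6.092, so f = 0.02694.
Total minor-loss coefficient ΣK = 1·9.8 + 4·1.2 = 14.6.
ΔP = [f·L/D + ΣK]·(ρV²/2) = [0.02694·481/0.0877 + 14.6]·(797·0.8227²/2) = [147.8 + 14.6]·269.8 = 4.38e+04 Pa.
ΔP = 4.38e+04 Pa = 0.438 bar.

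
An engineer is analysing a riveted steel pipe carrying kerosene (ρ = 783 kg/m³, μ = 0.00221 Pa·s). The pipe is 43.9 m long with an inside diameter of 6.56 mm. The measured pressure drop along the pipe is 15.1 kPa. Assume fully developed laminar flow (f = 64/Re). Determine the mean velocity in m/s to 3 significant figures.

V ≈ 0.209 m/s

For laminar flow, f = 64/Re with Re = ρVD/μ, so Darcy-Weisbach reduces to ΔP = 32μLV/D². Solving for V: V = ΔP·D²/(32μL) = 1.51e+04·(0.00656)²/(32·0.00221·43.9) = 0.2093 m/s.
Check: Re = ρVD/μ = 783·0.2093·0.00656/0.00221 = 486.5 < 2300, so the laminar assumption holds.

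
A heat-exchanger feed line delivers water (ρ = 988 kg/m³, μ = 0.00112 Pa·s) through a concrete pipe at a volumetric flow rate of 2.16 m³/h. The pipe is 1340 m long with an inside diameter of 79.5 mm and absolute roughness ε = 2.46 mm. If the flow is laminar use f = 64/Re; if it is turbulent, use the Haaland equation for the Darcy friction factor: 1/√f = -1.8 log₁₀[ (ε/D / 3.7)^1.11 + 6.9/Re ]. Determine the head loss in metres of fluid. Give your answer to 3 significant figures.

h_f ≈ 0.772 m

Q = 2.16 m³/h = 2.16/3600 = 0.0006 m³/s.
Cross-sectional area A = πD²/4 = π(0.0795)²/4 = 0.004964 m²; mean velocity V = Q/A = 0.0006/0.004964 = 0.1209 m/s.
Reynolds number Re = ρVD/μ = 988 · 0.1209 · 0.0795 / 0.00112 = 8477.
Re > 4000 → turbulent. Relative roughness ε/D = 0.00246/0.0795 = 0.0309. Haaland: 1/√f = -1.8 log₁₀[(0.0309/3.7)^1.11 + 6.9/8477] = -1.8 log₁₀[0.00494 + 0.000814] = 4.032, so f = 0.06151.
Darcy-Weisbach: ΔP = f(L/D)(ρV²/2) = 0.06151·(1340/0.0795)·(988·0.1209²/2) = 0.06151·1.686e+04·7.217 = 7483 Pa.
Head loss h_f = ΔP/(ρg) = 7483/(988·9.81) = 0.772 m.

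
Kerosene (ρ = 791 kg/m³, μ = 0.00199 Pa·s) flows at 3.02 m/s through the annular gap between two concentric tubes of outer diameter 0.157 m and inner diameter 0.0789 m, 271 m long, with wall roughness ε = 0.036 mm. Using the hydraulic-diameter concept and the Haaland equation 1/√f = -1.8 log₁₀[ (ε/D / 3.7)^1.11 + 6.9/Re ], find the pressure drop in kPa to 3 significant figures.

ΔP ≈ 251 kPa

Hydraulic diameter D_h = 4A/P = D_o - D_i = 0.157 - 0.0789 = 0.0781 m.
Re = ρVD_h/μ = 791·3.02·0.0781/0.00199 = 9.375e+04.
ε/D_h = 3.6e-05/0.0781 = 0.000461; Haaland gives 1/√f = -1.8 log₁₀[4.63e-05+7.36e-05] = 7.058, so f = 0.02007.
ΔP = f(L/D_h)(ρV²/2) = 0.02007·271/0.0781·3607 = 2.513e+05 Pa.
ΔP = 251 kPa.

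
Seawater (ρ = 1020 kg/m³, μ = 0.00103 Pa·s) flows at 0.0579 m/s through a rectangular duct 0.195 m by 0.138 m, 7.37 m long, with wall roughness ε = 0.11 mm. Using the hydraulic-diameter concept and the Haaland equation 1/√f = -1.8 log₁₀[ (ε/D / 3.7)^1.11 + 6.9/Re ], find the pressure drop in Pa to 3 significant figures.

Hydraulic diameter D_h = 4A/P = 4·(0.195·0.138)/(2·(0.195+0.138)) = 0.1076/0.666 = 0.1616 m.
Re = ρVD_h/μ = 1020·0.0579·0.1616/0.00103 = 9267.
ε/D_h = 0.00011/0.1616 = 0.000681; Haaland gives 1/√f = -1.8 log₁₀[7.14e-05+0.000745] = 5.559, so f = 0.03236.
ΔP = f(L/D_h)(ρV²/2) = 0.03236·7.37/0.1616·1.71 = 2.523 Pa.

ΔP ≈ 2.52 Pa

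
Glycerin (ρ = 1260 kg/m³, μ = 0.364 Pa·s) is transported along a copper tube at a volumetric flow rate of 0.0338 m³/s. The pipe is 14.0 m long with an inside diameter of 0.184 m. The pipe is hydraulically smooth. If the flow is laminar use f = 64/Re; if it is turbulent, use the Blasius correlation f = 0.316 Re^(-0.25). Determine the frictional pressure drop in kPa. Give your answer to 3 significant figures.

ΔP ≈ 6.12 kPa

Cross-sectional area A = πD²/4 = π(0.184)²/4 = 0.02659 m²; mean velocity V = Q/A = 0.0338/0.02659 = 1.271 m/s.
Reynolds number Re = ρVD/μ = 1260 · 1.271 · 0.184 / 0.364 = 809.6.
Re < 2300 → laminar flow, so f = 64/Re = 64/809.6 = 0.07905 (the turbulent correlation is not needed).
Darcy-Weisbach: ΔP = f(L/D)(ρV²/2) = 0.07905·(14/0.184)·(1260·1.271²/2) = 0.07905·76.09·1018 = 6123 Pa.
ΔP = 6123 Pa = 6.12 kPa.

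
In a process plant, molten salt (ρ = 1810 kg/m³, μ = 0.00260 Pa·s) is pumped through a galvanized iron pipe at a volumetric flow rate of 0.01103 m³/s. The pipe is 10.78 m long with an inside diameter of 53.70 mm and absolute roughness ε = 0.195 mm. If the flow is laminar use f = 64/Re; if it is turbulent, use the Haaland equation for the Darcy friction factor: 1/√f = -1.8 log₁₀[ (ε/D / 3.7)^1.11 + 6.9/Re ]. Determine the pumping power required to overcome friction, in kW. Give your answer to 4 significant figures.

P ≈ 1.343 kW

Cross-sectional area A = πD²/4 = π(0.0537)²/4 = 0.002265 m²; mean velocity V = Q/A = 0.01103/0.002265 = 4.87 m/s.
Reynolds number Re = ρVD/μ = 1810 · 4.87 · 0.0537 / 0.0026 = 1.821e+05.
Re > 4000 → turbulent. Relative roughness ε/D = 0.000195/0.0537 = 0.00363. Haaland: 1/√f = -1.8 log₁₀[(0.00363/3.7)^1.11 + 6.9/1.821e+05] = -1.8 log₁₀[0.000458 + 3.79e-05] = 5.948, so f = 0.02826.
Darcy-Weisbach: ΔP = f(L/D)(ρV²/2) = 0.02826·(10.78/0.0537)·(1810·4.87²/2) = 0.02826·200.7·2.146e+04 = 1.218e+05 Pa.
Pumping power P = QΔP = 0.01103·1.218e+05 = 1343.3 W = 1.343 kW.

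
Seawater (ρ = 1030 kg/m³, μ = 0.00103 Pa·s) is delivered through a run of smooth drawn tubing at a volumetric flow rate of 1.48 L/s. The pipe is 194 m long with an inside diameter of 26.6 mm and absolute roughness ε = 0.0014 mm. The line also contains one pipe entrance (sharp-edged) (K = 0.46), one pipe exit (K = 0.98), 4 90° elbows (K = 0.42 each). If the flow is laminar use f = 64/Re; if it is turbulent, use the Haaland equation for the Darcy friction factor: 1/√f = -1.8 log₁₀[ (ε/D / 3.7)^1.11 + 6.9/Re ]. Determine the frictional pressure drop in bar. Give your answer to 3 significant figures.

ΔP ≈ 5.27 bar

Q = 1.48 L/s = 1.48/1000 = 0.00148 m³/s.
Cross-sectional area A = πD²/4 = π(0.0266)²/4 = 0.0005557 m²; mean velocity V = Q/A = 0.00148/0.0005557 = 2.663 m/s.
Reynolds number Re = ρVD/μ = 1030 · 2.663 · 0.0266 / 0.00103 = 7.084e+04.
Re > 4000 → turbulent. Relative roughness ε/D = 1.4e-06/0.0266 = 5.26e-05. Haaland: 1/√f = -1.8 log₁₀[(5.26e-05/3.7)^1.11 + 6.9/7.084e+04] = -1.8 log₁₀[4.17e-06 + 9.74e-05] = 7.188, so f = 0.01936.
Total minor-loss coefficient ΣK = 1·0.46 + 1·0.98 + 4·0.42 = 3.12.
ΔP = [f·L/D + ΣK]·(ρV²/2) = [0.01936·194/0.0266 + 3.12]·(1030·2.663²/2) = [141.2 + 3.12]·3653 = 5.27e+05 Pa.
ΔP = 5.27e+05 Pa = 5.27 bar.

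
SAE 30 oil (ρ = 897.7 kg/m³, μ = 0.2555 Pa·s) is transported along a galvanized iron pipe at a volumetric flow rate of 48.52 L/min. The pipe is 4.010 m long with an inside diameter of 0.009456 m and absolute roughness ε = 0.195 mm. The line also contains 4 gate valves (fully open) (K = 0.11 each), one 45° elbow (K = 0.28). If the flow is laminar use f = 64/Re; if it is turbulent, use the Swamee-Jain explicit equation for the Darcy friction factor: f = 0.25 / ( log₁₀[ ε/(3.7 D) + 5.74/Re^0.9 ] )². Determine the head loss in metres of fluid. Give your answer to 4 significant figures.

Q = 48.52 L/min = 48.52/60000 = 0.0008087 m³/s.
Cross-sectional area A = πD²/4 = π(0.009456)²/4 = 7.023e-05 m²; mean velocity V = Q/A = 0.0008087/7.023e-05 = 11.52 m/s.
Reynolds number Re = ρVD/μ = 897.7 · 11.52 · 0.009456 / 0.256 = 382.6.
Re < 2300 → laminar flow, so f = 64/Re = 64/382.6 = 0.1673 (the turbulent correlation is not needed).
Total minor-loss coefficient ΣK = 4·0.11 + 1·0.28 = 0.72.
ΔP = [f·L/D + ΣK]·(ρV²/2) = [0.1673·4.01/0.009456 + 0.72]·(897.7·11.52²/2) = [70.94 + 0.72]·5.952e+04 = 4.265e+06 Pa.
Head loss h_f = ΔP/(ρg) = 4.265e+06/(897.7·9.81) = 484.3 m.

h_f ≈ 484.3 m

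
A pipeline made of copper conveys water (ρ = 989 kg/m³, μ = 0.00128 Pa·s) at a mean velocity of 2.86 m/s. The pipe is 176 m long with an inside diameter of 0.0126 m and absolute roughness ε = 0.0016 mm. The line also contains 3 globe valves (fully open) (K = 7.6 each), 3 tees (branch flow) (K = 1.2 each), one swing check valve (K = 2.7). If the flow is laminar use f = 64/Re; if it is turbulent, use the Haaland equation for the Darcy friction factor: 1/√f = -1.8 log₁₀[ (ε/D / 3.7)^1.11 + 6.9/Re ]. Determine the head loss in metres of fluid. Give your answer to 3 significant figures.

Reynolds number Re = ρVD/μ = 989 · 2.86 · 0.0126 / 0.00128 = 2.784e+04.
Re > 4000 → turbulent. Relative roughness ε/D = 1.6e-06/0.0126 = 0.000127. Haaland: 1/√f = -1.8 log₁₀[(0.000127/3.7)^1.11 + 6.9/2.784e+04] = -1.8 log₁₀[1.11e-05 + 0.000248] = 6.456, so f = 0.02399.
Total minor-loss coefficient ΣK = 3·7.6 + 3·1.2 + 1·2.7 = 29.1.
ΔP = [f·L/D + ΣK]·(ρV²/2) = [0.02399·176/0.0126 + 29.1]·(989·2.86²/2) = [335.1 + 29.1]·4045 = 1.473e+06 Pa.
Head loss h_f = ΔP/(ρg) = 1.473e+06/(989·9.81) = 152 m.

h_f ≈ 152 m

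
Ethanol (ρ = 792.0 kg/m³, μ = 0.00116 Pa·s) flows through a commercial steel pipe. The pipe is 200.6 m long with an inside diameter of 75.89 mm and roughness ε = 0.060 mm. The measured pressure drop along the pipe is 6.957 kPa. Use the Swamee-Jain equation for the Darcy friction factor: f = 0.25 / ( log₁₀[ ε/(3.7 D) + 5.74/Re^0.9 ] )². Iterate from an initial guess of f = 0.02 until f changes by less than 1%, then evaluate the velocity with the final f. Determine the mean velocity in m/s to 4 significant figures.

Rearranging Darcy-Weisbach: V = √(2·ΔP·D/(f·L·ρ)). With ε/D = 6e-05/0.07589 = 0.000791, iterate starting from f = 0.02:
  f = 0.02 → V = √(2·6957·0.07589/(0.02·200.6·792)) = 0.5765 m/s; Re = ρVD/μ = 2.987e+04; f → 0.02562
  f = 0.02562 → V = 0.5093 m/s; Re = 2.639e+04; f → 0.02621
  f = 0.02621 → V = 0.5036 m/s; Re = 2.609e+04; f → 0.02626
Converged (Δf/f < 1%). With the final f = 0.02626: V = √(2·6957·0.07589/(0.02626·200.6·792)) = 0.503 m/s.

V ≈ 0.5030 m/s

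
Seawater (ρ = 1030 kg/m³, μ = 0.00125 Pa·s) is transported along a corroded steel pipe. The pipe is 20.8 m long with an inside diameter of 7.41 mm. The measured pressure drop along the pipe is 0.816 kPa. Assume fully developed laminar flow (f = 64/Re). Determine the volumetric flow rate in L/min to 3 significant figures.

For laminar flow, f = 64/Re with Re = ρVD/μ, so Darcy-Weisbach reduces to ΔP = 32μLV/D². Solving for V: V = ΔP·D²/(32μL) = 816·(0.00741)²/(32·0.00125·20.8) = 0.05385 m/s.
Check: Re = ρVD/μ = 1030·0.05385·0.00741/0.00125 = 328.8 < 2300, so the laminar assumption holds.
Q = V·A = 0.05385·(π/4·0.00741²) = 2.322e-06 m³/s = 0.139 L/min.

Q ≈ 0.139 L/min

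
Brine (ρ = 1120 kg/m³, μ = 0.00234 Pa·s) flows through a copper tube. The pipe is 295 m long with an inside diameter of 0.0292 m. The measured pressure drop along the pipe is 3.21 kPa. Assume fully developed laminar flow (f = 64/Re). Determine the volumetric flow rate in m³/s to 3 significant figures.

For laminar flow, f = 64/Re with Re = ρVD/μ, so Darcy-Weisbach reduces to ΔP = 32μLV/D². Solving for V: V = ΔP·D²/(32μL) = 3210·(0.0292)²/(32·0.00234·295) = 0.1239 m/s.
Check: Re = ρVD/μ = 1120·0.1239·0.0292/0.00234 = 1732 < 2300, so the laminar assumption holds.
Q = V·A = 0.1239·(π/4·0.0292²) = 8.297e-05 m³/s = 8.30×10^-5 m³/s.

Q ≈ 8.30×10^-5 m³/s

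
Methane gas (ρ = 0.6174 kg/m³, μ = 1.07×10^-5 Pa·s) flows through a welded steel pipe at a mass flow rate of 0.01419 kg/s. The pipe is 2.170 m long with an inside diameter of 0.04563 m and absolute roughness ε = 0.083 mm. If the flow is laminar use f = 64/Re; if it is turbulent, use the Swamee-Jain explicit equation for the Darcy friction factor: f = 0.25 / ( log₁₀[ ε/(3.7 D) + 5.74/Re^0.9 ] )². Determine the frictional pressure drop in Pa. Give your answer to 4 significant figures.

A = πD²/4 = π(0.04563)²/4 = 0.001635 m²; mean velocity V = ṁ/(ρA) = 0.01419/(0.6174 · 0.001635) = 14.05 m/s.
Reynolds number Re = ρVD/μ = 0.6174 · 14.05 · 0.04563 / 1.07e-05 = 3.7e+04.
Re > 4000 → turbulent. Relative roughness ε/D = 8.3e-05/0.04563 = 0.00182. Swamee-Jain: f = 0.25/(log₁₀[0.00182/3.7 + 5.74/3.7e+04^0.9])² = 0.25/(log₁₀[0.000492 + 0.000444])² = 0.25/(-3.029)² = 0.02725.
Darcy-Weisbach: ΔP = f(L/D)(ρV²/2) = 0.02725·(2.17/0.04563)·(0.6174·14.05²/2) = 0.02725·47.56·60.98 = 79.03 Pa.

ΔP ≈ 79.03 Pa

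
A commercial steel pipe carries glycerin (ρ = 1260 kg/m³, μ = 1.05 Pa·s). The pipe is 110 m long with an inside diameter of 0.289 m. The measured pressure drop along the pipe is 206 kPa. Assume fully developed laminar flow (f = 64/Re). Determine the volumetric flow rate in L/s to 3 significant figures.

For laminar flow, f = 64/Re with Re = ρVD/μ, so Darcy-Weisbach reduces to ΔP = 32μLV/D². Solving for V: V = ΔP·D²/(32μL) = 2.06e+05·(0.289)²/(32·1.05·110) = 4.655 m/s.
Check: Re = ρVD/μ = 1260·4.655·0.289/1.05 = 1614 < 2300, so the laminar assumption holds.
Q = V·A = 4.655·(π/4·0.289²) = 0.3054 m³/s = 305 L/s.

Q ≈ 305 L/s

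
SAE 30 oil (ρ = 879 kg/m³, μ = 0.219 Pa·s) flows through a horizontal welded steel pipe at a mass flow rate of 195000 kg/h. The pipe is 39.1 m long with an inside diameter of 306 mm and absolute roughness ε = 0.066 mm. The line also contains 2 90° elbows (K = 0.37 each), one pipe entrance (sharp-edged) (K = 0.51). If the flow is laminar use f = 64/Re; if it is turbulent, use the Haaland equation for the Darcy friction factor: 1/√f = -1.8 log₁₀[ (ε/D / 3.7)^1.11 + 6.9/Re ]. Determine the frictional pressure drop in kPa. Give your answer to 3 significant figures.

ṁ = 195000 kg/h = 195000/3600 = 54.17 kg/s.
A = πD²/4 = π(0.306)²/4 = 0.07354 m²; mean velocity V = ṁ/(ρA) = 54.17/(879 · 0.07354) = 0.8379 m/s.
Reynolds number Re = ρVD/μ = 879 · 0.8379 · 0.306 / 0.219 = 1029.
Re < 2300 → laminar flow, so f = 64/Re = 64/1029 = 0.06219 (the turbulent correlation is not needed).
Total minor-loss coefficient ΣK = 2·0.37 + 1·0.51 = 1.25.
ΔP = [f·L/D + ΣK]·(ρV²/2) = [0.06219·39.1/0.306 + 1.25]·(879·0.8379²/2) = [7.946 + 1.25]·308.6 = 2838 Pa.
ΔP = 2838 Pa = 2.84 kPa.

ΔP ≈ 2.84 kPa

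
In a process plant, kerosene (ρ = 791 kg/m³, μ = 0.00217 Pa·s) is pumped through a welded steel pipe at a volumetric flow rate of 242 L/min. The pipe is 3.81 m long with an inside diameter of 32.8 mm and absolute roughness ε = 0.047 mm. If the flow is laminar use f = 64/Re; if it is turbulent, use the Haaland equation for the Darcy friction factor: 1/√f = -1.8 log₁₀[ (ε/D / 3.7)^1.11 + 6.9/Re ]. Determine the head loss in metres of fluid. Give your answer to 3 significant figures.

Q = 242 L/min = 242/60000 = 0.004033 m³/s.
Cross-sectional area A = πD²/4 = π(0.0328)²/4 = 0.000845 m²; mean velocity V = Q/A = 0.004033/0.000845 = 4.773 m/s.
Reynolds number Re = ρVD/μ = 791 · 4.773 · 0.0328 / 0.00217 = 5.707e+04.
Re > 4000 → turbulent. Relative roughness ε/D = 4.7e-05/0.0328 = 0.00143. Haaland: 1/√f = -1.8 log₁₀[(0.00143/3.7)^1.11 + 6.9/5.707e+04] = -1.8 log₁₀[0.000163 + 0.000121] = 6.384, so f = 0.02454.
Darcy-Weisbach: ΔP = f(L/D)(ρV²/2) = 0.02454·(3.81/0.0328)·(791·4.773²/2) = 0.02454·116.2·9012 = 2.569e+04 Pa.
Head loss h_f = ΔP/(ρg) = 2.569e+04/(791·9.81) = 3.31 m.

h_f ≈ 3.31 m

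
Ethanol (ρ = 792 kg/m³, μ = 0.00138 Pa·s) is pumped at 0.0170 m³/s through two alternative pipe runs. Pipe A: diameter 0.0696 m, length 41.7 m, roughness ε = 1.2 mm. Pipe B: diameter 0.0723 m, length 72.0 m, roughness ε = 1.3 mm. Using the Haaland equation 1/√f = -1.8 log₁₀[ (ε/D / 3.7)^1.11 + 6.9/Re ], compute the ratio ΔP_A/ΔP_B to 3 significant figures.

ΔP_A/ΔP_B ≈ 0.690

Pipe A: V = Q/A = 0.017/0.003805 = 4.468 m/s; Re = 1.785e+05; ε/D = 0.0172; Haaland → f = 0.04631; ΔP_A = f(L/D)(ρV²/2) = 2.194e+05 Pa.
Pipe B: V = Q/A = 0.017/0.004106 = 4.141 m/s; Re = 1.718e+05; ε/D = 0.018; Haaland → f = 0.04704; ΔP_B = f(L/D)(ρV²/2) = 3.181e+05 Pa.
ΔP_A/ΔP_B = 2.194e+05/3.181e+05 = 0.690.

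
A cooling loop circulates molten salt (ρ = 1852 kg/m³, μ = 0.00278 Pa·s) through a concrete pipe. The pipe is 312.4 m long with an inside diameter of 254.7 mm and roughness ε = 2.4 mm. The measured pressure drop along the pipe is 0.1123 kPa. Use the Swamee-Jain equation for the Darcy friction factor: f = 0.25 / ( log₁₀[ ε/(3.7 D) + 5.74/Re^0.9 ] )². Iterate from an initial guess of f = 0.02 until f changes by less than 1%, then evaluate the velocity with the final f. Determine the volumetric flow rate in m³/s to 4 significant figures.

Rearranging Darcy-Weisbach: V = √(2·ΔP·D/(f·L·ρ)). With ε/D = 0.0024/0.2547 = 0.00942, iterate starting from f = 0.02:
  f = 0.02 → V = √(2·112.3·0.2547/(0.02·312.4·1852)) = 0.07031 m/s; Re = ρVD/μ = 1.193e+04; f → 0.04259
  f = 0.04259 → V = 0.04818 m/s; Re = 8176; f → 0.04454
  f = 0.04454 → V = 0.04711 m/s; Re = 7994; f → 0.04468
Converged (Δf/f < 1%). With the final f = 0.04468: V = √(2·112.3·0.2547/(0.04468·312.4·1852)) = 0.04704 m/s.
Q = V·A = 0.04704·(π/4·0.2547²) = 0.002397 m³/s = 0.002397 m³/s.

Q ≈ 0.002397 m³/s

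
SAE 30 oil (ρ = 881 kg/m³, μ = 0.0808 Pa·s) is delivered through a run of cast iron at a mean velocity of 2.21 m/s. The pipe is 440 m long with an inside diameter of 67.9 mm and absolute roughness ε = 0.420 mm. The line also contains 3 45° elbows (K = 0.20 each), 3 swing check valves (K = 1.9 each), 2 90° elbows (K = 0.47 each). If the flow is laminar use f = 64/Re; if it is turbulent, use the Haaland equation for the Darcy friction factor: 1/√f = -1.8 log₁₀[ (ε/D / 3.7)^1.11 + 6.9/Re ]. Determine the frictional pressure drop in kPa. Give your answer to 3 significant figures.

ΔP ≈ 561 kPa

Reynolds number Re = ρVD/μ = 881 · 2.21 · 0.0679 / 0.0808 = 1636.
Re < 2300 → laminar flow, so f = 64/Re = 64/1636 = 0.03912 (the turbulent correlation is not needed).
Total minor-loss coefficient ΣK = 3·0.2 + 3·1.9 + 2·0.47 = 7.24.
ΔP = [f·L/D + ΣK]·(ρV²/2) = [0.03912·440/0.0679 + 7.24]·(881·2.21²/2) = [253.5 + 7.24]·2151 = 5.609e+05 Pa.
ΔP = 5.609e+05 Pa = 561 kPa.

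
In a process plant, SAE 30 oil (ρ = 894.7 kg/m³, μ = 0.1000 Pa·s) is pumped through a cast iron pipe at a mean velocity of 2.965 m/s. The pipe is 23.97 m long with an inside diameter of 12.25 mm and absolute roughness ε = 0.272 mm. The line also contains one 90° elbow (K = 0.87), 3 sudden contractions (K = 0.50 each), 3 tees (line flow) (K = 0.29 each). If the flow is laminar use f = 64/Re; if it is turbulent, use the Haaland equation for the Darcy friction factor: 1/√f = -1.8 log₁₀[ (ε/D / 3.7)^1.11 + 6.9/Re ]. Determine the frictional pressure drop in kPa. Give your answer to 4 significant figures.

Reynolds number Re = ρVD/μ = 894.7 · 2.965 · 0.01225 / 0.1 = 325.
Re < 2300 → laminar flow, so f = 64/Re = 64/325 = 0.1969 (the turbulent correlation is not needed).
Total minor-loss coefficient ΣK = 1·0.87 + 3·0.5 + 3·0.29 = 3.24.
ΔP = [f·L/D + ΣK]·(ρV²/2) = [0.1969·23.97/0.01225 + 3.24]·(894.7·2.965²/2) = [385.4 + 3.24]·3933 = 1.528e+06 Pa.
ΔP = 1.528e+06 Pa = 1528 kPa.

ΔP ≈ 1528 kPa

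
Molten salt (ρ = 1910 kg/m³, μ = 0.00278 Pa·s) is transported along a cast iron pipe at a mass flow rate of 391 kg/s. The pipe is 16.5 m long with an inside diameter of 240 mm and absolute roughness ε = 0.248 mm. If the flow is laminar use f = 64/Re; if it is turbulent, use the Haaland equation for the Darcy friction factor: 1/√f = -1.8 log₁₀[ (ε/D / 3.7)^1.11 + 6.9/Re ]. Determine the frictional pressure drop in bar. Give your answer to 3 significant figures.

A = πD²/4 = π(0.24)²/4 = 0.04524 m²; mean velocity V = ṁ/(ρA) = 391/(1910 · 0.04524) = 4.525 m/s.
Reynolds number Re = ρVD/μ = 1910 · 4.525 · 0.24 / 0.00278 = 7.462e+05.
Re > 4000 → turbulent. Relative roughness ε/D = 0.000248/0.24 = 0.00103. Haaland: 1/√f = -1.8 log₁₀[(0.00103/3.7)^1.11 + 6.9/7.462e+05] = -1.8 log₁₀[0.000114 + 9.25e-06] = 7.04, so f = 0.02018.
Darcy-Weisbach: ΔP = f(L/D)(ρV²/2) = 0.02018·(16.5/0.24)·(1910·4.525²/2) = 0.02018·68.75·1.956e+04 = 2.713e+04 Pa.
ΔP = 2.713e+04 Pa = 0.271 bar.

ΔP ≈ 0.271 bar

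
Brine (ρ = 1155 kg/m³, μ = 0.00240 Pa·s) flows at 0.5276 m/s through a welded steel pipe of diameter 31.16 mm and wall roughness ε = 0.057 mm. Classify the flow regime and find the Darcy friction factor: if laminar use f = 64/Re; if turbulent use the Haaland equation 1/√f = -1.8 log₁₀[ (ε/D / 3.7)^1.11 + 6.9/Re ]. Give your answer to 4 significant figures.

Re = ρVD/μ = 1155·0.5276·0.03116/0.0024 = 7912.
Re > 4000 → turbulent. ε/D = 5.7e-05/0.03116 = 0.00183; Haaland: 1/√f = -1.8 log₁₀[0.000214 + 0.000872] = 5.335, so f = 0.03513.

f ≈ 0.03513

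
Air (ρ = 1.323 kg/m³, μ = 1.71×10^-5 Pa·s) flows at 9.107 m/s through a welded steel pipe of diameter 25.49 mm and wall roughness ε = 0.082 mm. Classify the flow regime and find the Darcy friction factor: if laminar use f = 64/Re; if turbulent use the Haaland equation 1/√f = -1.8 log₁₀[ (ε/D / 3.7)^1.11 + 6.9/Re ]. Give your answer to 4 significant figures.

f ≈ 0.03201

Re = ρVD/μ = 1.323·9.107·0.02549/1.71e-05 = 1.796e+04.
Re > 4000 → turbulent. ε/D = 8.2e-05/0.02549 = 0.00322; Haaland: 1/√f = -1.8 log₁₀[0.0004 + 0.000384] = 5.59, so f = 0.03201.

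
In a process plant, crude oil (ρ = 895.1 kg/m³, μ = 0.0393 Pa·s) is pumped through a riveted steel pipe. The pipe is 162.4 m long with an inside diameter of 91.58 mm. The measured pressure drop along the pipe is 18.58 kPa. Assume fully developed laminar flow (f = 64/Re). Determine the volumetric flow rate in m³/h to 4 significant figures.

For laminar flow, f = 64/Re with Re = ρVD/μ, so Darcy-Weisbach reduces to ΔP = 32μLV/D². Solving for V: V = ΔP·D²/(32μL) = 1.858e+04·(0.09158)²/(32·0.0393·162.4) = 0.763 m/s.
Check: Re = ρVD/μ = 895.1·0.763·0.09158/0.0393 = 1591 < 2300, so the laminar assumption holds.
Q = V·A = 0.763·(π/4·0.09158²) = 0.005026 m³/s = 18.09 m³/h.

Q ≈ 18.09 m³/h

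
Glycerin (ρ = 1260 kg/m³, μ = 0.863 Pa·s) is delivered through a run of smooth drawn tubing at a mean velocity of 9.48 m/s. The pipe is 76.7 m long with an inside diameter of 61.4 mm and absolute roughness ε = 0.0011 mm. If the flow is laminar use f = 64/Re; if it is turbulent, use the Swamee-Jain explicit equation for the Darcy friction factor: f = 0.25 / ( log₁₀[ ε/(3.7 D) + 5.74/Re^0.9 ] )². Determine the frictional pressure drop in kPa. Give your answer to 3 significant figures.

ΔP ≈ 5330 kPa

Reynolds number Re = ρVD/μ = 1260 · 9.48 · 0.0614 / 0.863 = 849.8.
Re < 2300 → laminar flow, so f = 64/Re = 64/849.8 = 0.07531 (the turbulent correlation is not needed).
Darcy-Weisbach: ΔP = f(L/D)(ρV²/2) = 0.07531·(76.7/0.0614)·(1260·9.48²/2) = 0.07531·1249·5.662e+04 = 5.326e+06 Pa.
ΔP = 5.326e+06 Pa = 5330 kPa.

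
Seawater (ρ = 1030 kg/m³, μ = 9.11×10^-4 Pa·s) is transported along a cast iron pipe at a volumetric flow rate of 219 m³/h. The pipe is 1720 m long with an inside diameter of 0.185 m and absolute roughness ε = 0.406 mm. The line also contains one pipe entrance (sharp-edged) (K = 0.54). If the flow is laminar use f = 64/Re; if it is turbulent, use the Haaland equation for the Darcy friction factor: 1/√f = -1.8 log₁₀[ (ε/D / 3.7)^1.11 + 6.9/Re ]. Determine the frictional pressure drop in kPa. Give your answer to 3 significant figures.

ΔP ≈ 599 kPa

Q = 219 m³/h = 219/3600 = 0.06083 m³/s.
Cross-sectional area A = πD²/4 = π(0.185)²/4 = 0.02688 m²; mean velocity V = Q/A = 0.06083/0.02688 = 2.263 m/s.
Reynolds number Re = ρVD/μ = 1030 · 2.263 · 0.185 / 0.000911 = 4.734e+05.
Re > 4000 → turbulent. Relative roughness ε/D = 0.000406/0.185 = 0.00219. Haaland: 1/√f = -1.8 log₁₀[(0.00219/3.7)^1.11 + 6.9/4.734e+05] = -1.8 log₁₀[0.000262 + 1.46e-05] = 6.405, so f = 0.02438.
Total minor-loss coefficient ΣK = 1·0.54 = 0.54.
ΔP = [f·L/D + ΣK]·(ρV²/2) = [0.02438·1720/0.185 + 0.54]·(1030·2.263²/2) = [226.6 + 0.54]·2638 = 5.992e+05 Pa.
ΔP = 5.992e+05 Pa = 599 kPa.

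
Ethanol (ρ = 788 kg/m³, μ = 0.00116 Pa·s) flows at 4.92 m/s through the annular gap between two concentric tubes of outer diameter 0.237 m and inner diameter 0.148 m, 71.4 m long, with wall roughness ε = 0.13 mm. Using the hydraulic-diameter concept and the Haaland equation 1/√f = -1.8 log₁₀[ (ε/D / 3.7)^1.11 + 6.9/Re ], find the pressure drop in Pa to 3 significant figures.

ΔP ≈ 171000 Pa

Hydraulic diameter D_h = 4A/P = D_o - D_i = 0.237 - 0.148 = 0.089 m.
Re = ρVD_h/μ = 788·4.92·0.089/0.00116 = 2.975e+05.
ε/D_h = 0.00013/0.089 = 0.00146; Haaland gives 1/√f = -1.8 log₁₀[0.000167+2.32e-05] = 6.699, so f = 0.02229.
ΔP = f(L/D_h)(ρV²/2) = 0.02229·71.4/0.089·9537 = 1.705e+05 Pa.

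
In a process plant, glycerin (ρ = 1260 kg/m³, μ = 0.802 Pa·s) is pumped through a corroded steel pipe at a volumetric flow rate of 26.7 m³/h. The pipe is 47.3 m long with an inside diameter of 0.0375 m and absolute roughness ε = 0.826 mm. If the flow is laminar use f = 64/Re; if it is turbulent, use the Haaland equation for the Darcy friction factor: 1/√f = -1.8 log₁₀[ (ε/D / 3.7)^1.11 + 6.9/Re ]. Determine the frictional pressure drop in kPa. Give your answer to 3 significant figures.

Q = 26.7 m³/h = 26.7/3600 = 0.007417 m³/s.
Cross-sectional area A = πD²/4 = π(0.0375)²/4 = 0.001104 m²; mean velocity V = Q/A = 0.007417/0.001104 = 6.715 m/s.
Reynolds number Re = ρVD/μ = 1260 · 6.715 · 0.0375 / 0.802 = 395.6.
Re < 2300 → laminar flow, so f = 64/Re = 64/395.6 = 0.1618 (the turbulent correlation is not needed).
Darcy-Weisbach: ΔP = f(L/D)(ρV²/2) = 0.1618·(47.3/0.0375)·(1260·6.715²/2) = 0.1618·1261·2.841e+04 = 5.797e+06 Pa.
ΔP = 5.797e+06 Pa = 5800 kPa.

ΔP ≈ 5800 kPa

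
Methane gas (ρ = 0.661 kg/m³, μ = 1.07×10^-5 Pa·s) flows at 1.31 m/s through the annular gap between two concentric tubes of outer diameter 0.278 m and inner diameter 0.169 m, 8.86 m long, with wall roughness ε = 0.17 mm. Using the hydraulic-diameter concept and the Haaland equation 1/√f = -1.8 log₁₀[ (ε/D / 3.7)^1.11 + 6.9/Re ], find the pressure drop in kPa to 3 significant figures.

ΔP ≈ 0.00156 kPa

Hydraulic diameter D_h = 4A/P = D_o - D_i = 0.278 - 0.169 = 0.109 m.
Re = ρVD_h/μ = 0.661·1.31·0.109/1.07e-05 = 8821.
ε/D_h = 0.00017/0.109 = 0.00156; Haaland gives 1/√f = -1.8 log₁₀[0.000179+0.000782] = 5.431, so f = 0.03391.
ΔP = f(L/D_h)(ρV²/2) = 0.03391·8.86/0.109·0.5672 = 1.563 Pa.
ΔP = 0.00156 kPa.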